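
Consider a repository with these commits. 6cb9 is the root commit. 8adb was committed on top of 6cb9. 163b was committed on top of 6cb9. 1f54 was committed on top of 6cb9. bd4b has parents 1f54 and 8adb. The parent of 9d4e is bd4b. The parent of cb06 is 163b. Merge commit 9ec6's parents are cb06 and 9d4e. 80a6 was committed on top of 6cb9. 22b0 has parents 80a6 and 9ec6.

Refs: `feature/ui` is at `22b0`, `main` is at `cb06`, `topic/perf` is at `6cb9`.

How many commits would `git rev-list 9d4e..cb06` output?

Reachable from cb06: {163b, 6cb9, cb06}.
Reachable from 9d4e: {1f54, 6cb9, 8adb, 9d4e, bd4b}.
In cb06's history but not 9d4e's: {163b, cb06} — 2 commits.

2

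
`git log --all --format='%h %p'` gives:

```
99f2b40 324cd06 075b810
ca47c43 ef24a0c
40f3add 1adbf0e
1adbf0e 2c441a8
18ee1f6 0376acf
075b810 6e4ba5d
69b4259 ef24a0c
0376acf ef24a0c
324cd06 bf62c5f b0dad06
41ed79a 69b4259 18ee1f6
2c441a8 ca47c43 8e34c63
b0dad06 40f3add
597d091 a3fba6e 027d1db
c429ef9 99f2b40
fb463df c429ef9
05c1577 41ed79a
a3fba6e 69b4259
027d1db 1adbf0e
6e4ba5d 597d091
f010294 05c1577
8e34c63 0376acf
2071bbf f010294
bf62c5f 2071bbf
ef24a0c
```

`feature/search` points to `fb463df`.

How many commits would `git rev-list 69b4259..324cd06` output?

14

Reachable from 324cd06: {0376acf, 05c1577, 18ee1f6, 1adbf0e, 2071bbf, 2c441a8, 324cd06, 40f3add, 41ed79a, 69b4259, 8e34c63, b0dad06, bf62c5f, ca47c43, ef24a0c, f010294}.
Reachable from 69b4259: {69b4259, ef24a0c}.
In 324cd06's history but not 69b4259's: {0376acf, 05c1577, 18ee1f6, 1adbf0e, 2071bbf, 2c441a8, 324cd06, 40f3add, 41ed79a, 8e34c63, b0dad06, bf62c5f, ca47c43, f010294} — 14 commits.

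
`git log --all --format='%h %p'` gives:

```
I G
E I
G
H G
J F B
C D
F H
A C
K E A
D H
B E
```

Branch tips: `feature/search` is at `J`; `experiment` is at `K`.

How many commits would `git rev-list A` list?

5

Walking parent pointers from A: reachable set = {A, C, D, G, H}.
That is 5 commits.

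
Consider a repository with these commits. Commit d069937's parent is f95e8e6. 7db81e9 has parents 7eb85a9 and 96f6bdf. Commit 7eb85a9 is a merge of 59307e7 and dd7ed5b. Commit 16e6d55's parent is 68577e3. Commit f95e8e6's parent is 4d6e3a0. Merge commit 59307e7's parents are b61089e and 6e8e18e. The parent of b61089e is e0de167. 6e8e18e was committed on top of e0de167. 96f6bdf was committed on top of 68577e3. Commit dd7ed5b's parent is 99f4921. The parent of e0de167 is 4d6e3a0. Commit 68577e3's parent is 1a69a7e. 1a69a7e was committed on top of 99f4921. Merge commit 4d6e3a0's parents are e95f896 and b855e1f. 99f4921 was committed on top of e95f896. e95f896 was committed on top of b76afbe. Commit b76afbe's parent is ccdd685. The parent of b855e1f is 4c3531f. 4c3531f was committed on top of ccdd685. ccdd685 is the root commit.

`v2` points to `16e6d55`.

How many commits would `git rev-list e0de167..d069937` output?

Reachable from d069937: {4c3531f, 4d6e3a0, b76afbe, b855e1f, ccdd685, d069937, e95f896, f95e8e6}.
Reachable from e0de167: {4c3531f, 4d6e3a0, b76afbe, b855e1f, ccdd685, e0de167, e95f896}.
In d069937's history but not e0de167's: {d069937, f95e8e6} — 2 commits.

2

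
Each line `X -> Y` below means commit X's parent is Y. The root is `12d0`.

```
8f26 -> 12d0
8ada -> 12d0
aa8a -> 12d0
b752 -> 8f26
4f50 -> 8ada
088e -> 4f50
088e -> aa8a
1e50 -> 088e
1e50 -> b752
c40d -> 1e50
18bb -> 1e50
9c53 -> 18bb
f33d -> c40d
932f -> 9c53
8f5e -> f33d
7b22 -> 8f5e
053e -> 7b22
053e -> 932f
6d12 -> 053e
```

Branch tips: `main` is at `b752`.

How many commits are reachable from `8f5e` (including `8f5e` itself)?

Walking parent pointers from 8f5e: reachable set = {088e, 12d0, 1e50, 4f50, 8ada, 8f26, 8f5e, aa8a, b752, c40d, f33d}.
That is 11 commits.

11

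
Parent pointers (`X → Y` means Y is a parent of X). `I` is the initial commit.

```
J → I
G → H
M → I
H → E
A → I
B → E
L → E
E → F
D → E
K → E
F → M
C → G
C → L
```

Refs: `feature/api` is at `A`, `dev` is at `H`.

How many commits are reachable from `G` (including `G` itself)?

Walking parent pointers from G: reachable set = {E, F, G, H, I, M}.
That is 6 commits.

6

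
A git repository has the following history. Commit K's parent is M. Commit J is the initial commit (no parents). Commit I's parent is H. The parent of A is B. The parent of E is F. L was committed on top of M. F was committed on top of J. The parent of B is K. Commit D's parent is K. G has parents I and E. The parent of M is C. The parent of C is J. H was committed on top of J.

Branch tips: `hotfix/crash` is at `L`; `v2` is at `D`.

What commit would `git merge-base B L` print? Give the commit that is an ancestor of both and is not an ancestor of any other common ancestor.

M

Ancestors of B: {B, C, J, K, M}.
Ancestors of L: {C, J, L, M}.
Common ancestors: {C, J, M}.
Among these, M is not an ancestor of any other common ancestor — it is the merge base.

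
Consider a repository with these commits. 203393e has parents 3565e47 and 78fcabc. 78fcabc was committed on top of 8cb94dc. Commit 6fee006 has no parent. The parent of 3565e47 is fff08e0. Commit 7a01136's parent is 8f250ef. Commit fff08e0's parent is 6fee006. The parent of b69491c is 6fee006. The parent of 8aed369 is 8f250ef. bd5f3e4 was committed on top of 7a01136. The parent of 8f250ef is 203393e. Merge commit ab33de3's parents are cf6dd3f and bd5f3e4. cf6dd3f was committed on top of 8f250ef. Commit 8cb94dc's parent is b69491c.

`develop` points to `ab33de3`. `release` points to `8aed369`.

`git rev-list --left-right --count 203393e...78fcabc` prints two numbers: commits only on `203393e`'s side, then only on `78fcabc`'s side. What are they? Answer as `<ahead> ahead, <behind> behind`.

Reachable from 203393e: {203393e, 3565e47, 6fee006, 78fcabc, 8cb94dc, b69491c, fff08e0}.
Reachable from 78fcabc: {6fee006, 78fcabc, 8cb94dc, b69491c}.
Only in 203393e's history (ahead): {203393e, 3565e47, fff08e0} — 3.
Only in 78fcabc's history (behind): {} — 0.

3 ahead, 0 behind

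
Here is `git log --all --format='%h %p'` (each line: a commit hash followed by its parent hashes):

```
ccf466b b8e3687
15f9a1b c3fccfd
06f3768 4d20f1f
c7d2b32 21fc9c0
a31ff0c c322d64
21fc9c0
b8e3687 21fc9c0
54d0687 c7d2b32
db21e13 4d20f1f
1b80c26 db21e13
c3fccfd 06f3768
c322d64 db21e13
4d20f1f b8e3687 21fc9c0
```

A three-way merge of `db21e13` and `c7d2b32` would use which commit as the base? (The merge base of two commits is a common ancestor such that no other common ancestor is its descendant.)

Ancestors of db21e13: {21fc9c0, 4d20f1f, b8e3687, db21e13}.
Ancestors of c7d2b32: {21fc9c0, c7d2b32}.
Common ancestors: {21fc9c0}.
The only common ancestor is 21fc9c0, so it is the merge base.

21fc9c0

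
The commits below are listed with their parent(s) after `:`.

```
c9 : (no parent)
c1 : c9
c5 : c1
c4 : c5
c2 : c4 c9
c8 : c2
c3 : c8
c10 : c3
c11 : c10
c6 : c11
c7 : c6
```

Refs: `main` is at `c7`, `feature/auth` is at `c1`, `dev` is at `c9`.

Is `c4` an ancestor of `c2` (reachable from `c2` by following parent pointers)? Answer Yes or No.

Yes

Ancestors of c2 (commits reachable by following parents): {c1, c2, c4, c5, c9}.
c4 is in that set, so it is an ancestor of c2.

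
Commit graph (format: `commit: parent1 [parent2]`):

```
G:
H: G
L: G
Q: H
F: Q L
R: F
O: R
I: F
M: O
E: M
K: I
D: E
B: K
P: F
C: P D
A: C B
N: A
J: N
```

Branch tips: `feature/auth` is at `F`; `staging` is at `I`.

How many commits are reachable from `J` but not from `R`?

12

Reachable from J: {A, B, C, D, E, F, G, H, I, J, K, L, M, N, O, P, Q, R}.
Reachable from R: {F, G, H, L, Q, R}.
In J's history but not R's: {A, B, C, D, E, I, J, K, M, N, O, P} — 12 commits.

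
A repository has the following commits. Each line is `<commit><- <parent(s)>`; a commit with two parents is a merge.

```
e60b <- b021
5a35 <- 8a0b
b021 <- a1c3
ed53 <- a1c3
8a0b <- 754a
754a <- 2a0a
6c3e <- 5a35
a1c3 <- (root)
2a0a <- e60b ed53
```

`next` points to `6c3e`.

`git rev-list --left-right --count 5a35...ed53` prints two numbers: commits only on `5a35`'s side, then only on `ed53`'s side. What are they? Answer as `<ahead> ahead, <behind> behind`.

Reachable from 5a35: {2a0a, 5a35, 754a, 8a0b, a1c3, b021, e60b, ed53}.
Reachable from ed53: {a1c3, ed53}.
Only in 5a35's history (ahead): {2a0a, 5a35, 754a, 8a0b, b021, e60b} — 6.
Only in ed53's history (behind): {} — 0.

6 ahead, 0 behind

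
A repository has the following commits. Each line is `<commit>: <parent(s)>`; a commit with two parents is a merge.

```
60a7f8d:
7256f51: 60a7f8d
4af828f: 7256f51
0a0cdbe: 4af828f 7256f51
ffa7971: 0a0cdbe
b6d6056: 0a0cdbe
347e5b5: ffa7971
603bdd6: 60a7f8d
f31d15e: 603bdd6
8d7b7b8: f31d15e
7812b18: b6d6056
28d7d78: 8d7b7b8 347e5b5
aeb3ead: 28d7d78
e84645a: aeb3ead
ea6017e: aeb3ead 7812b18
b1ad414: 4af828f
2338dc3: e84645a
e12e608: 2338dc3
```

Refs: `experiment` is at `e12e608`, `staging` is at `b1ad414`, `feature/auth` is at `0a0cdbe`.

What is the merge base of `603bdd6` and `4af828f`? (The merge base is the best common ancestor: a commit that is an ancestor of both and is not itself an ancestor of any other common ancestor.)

60a7f8d

Ancestors of 603bdd6: {603bdd6, 60a7f8d}.
Ancestors of 4af828f: {4af828f, 60a7f8d, 7256f51}.
Common ancestors: {60a7f8d}.
The only common ancestor is 60a7f8d, so it is the merge base.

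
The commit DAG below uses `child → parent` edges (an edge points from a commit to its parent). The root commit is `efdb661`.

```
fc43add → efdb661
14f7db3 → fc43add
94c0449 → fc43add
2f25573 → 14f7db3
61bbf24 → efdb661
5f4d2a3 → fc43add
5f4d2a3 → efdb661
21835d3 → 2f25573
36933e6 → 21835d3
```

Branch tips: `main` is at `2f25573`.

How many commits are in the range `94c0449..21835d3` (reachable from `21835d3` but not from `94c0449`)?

Reachable from 21835d3: {14f7db3, 21835d3, 2f25573, efdb661, fc43add}.
Reachable from 94c0449: {94c0449, efdb661, fc43add}.
In 21835d3's history but not 94c0449's: {14f7db3, 21835d3, 2f25573} — 3 commits.

3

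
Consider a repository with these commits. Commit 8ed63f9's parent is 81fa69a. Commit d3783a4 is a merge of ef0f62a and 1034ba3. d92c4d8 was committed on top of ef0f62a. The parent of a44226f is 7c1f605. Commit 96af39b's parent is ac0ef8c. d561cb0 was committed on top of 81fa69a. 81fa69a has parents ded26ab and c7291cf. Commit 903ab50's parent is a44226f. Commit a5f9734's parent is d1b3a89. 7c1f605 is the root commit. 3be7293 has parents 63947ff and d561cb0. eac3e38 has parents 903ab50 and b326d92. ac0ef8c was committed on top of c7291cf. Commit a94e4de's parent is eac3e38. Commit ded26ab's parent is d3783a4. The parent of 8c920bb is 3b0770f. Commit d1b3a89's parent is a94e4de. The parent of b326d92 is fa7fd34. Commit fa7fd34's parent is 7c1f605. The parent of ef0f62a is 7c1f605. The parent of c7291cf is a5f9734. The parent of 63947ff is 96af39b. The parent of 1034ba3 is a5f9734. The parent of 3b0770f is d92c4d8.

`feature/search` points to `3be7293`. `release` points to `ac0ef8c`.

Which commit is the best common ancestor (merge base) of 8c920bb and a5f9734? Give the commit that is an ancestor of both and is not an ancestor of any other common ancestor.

Ancestors of 8c920bb: {3b0770f, 7c1f605, 8c920bb, d92c4d8, ef0f62a}.
Ancestors of a5f9734: {7c1f605, 903ab50, a44226f, a5f9734, a94e4de, b326d92, d1b3a89, eac3e38, fa7fd34}.
Common ancestors: {7c1f605}.
The only common ancestor is 7c1f605, so it is the merge base.

7c1f605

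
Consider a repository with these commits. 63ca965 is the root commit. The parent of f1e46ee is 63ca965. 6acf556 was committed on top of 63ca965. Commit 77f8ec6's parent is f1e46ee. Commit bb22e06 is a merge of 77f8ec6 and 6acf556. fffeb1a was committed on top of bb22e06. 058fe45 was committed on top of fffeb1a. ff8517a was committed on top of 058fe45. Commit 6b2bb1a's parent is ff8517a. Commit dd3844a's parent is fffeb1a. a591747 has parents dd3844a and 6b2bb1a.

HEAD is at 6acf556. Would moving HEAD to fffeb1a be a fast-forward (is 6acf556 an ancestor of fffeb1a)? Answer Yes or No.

A fast-forward from 6acf556 to fffeb1a is possible iff 6acf556 is an ancestor of fffeb1a.
Ancestors of fffeb1a: {63ca965, 6acf556, 77f8ec6, bb22e06, f1e46ee, fffeb1a}.
6acf556 is among them, so fast-forward is possible.

Yes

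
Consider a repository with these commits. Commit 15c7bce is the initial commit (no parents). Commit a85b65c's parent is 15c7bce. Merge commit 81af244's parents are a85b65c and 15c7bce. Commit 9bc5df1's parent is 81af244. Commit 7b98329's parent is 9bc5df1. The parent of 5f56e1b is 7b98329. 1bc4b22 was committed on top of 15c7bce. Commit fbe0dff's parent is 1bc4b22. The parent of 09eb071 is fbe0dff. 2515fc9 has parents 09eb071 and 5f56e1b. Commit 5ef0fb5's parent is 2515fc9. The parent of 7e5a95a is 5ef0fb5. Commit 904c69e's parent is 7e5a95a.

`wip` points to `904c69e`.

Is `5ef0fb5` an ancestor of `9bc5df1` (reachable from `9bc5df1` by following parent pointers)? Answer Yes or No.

Ancestors of 9bc5df1: {15c7bce, 81af244, 9bc5df1, a85b65c}.
5ef0fb5 is not in that set, so it is not an ancestor of 9bc5df1.

No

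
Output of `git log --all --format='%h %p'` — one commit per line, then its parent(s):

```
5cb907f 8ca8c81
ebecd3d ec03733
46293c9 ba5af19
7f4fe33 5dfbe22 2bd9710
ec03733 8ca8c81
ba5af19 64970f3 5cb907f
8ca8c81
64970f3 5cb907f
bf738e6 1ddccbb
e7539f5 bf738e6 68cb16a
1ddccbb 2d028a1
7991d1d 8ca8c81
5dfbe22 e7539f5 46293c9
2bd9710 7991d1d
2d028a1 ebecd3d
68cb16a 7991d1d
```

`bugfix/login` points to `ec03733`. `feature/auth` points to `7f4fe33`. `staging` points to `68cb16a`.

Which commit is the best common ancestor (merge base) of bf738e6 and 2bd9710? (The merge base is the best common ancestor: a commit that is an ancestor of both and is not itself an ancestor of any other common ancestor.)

Ancestors of bf738e6: {1ddccbb, 2d028a1, 8ca8c81, bf738e6, ebecd3d, ec03733}.
Ancestors of 2bd9710: {2bd9710, 7991d1d, 8ca8c81}.
Common ancestors: {8ca8c81}.
The only common ancestor is 8ca8c81, so it is the merge base.

8ca8c81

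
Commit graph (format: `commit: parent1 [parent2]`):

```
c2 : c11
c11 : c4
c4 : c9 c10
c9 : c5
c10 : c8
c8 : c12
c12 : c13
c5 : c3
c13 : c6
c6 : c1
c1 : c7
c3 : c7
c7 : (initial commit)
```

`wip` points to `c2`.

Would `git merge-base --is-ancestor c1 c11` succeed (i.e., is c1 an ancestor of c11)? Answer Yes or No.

Yes

Ancestors of c11 (commits reachable by following parents): {c1, c10, c11, c12, c13, c3, c4, c5, c6, c7, c8, c9}.
c1 is in that set, so it is an ancestor of c11.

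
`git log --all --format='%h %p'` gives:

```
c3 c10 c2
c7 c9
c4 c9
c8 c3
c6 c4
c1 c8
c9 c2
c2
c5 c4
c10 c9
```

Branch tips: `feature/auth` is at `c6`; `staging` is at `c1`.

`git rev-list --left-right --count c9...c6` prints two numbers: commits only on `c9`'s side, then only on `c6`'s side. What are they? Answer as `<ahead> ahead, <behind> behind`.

0 ahead, 2 behind

Reachable from c9: {c2, c9}.
Reachable from c6: {c2, c4, c6, c9}.
Only in c9's history (ahead): {} — 0.
Only in c6's history (behind): {c4, c6} — 2.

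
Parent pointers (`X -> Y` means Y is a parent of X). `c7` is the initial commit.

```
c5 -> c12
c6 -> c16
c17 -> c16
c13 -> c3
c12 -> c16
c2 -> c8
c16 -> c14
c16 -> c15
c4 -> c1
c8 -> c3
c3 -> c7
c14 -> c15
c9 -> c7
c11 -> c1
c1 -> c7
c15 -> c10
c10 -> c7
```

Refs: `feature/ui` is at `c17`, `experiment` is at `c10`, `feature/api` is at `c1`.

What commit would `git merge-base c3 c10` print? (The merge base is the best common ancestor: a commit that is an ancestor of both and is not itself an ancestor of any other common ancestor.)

c7

Ancestors of c3: {c3, c7}.
Ancestors of c10: {c10, c7}.
Common ancestors: {c7}.
The only common ancestor is c7, so it is the merge base.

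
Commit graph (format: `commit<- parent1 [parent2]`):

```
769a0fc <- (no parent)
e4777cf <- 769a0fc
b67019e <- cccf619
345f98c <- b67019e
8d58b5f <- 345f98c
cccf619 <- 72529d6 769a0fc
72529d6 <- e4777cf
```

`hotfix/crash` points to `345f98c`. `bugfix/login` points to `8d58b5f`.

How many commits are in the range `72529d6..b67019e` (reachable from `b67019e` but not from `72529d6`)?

Reachable from b67019e: {72529d6, 769a0fc, b67019e, cccf619, e4777cf}.
Reachable from 72529d6: {72529d6, 769a0fc, e4777cf}.
In b67019e's history but not 72529d6's: {b67019e, cccf619} — 2 commits.

2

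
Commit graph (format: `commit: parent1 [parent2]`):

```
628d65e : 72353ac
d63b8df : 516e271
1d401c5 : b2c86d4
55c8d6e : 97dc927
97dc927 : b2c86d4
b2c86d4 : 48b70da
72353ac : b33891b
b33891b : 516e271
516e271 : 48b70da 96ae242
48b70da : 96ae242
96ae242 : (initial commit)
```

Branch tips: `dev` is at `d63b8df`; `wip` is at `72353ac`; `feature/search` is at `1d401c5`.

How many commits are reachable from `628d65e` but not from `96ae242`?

5

Reachable from 628d65e: {48b70da, 516e271, 628d65e, 72353ac, 96ae242, b33891b}.
Reachable from 96ae242: {96ae242}.
In 628d65e's history but not 96ae242's: {48b70da, 516e271, 628d65e, 72353ac, b33891b} — 5 commits.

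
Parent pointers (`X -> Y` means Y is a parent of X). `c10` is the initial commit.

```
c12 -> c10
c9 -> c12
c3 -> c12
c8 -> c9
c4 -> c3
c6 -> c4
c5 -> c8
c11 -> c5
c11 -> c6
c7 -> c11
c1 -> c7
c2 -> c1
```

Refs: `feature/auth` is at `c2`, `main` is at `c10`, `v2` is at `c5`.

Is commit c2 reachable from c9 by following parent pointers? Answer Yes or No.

Ancestors of c9: {c10, c12, c9}.
c2 is not in that set, so it is not an ancestor of c9.

No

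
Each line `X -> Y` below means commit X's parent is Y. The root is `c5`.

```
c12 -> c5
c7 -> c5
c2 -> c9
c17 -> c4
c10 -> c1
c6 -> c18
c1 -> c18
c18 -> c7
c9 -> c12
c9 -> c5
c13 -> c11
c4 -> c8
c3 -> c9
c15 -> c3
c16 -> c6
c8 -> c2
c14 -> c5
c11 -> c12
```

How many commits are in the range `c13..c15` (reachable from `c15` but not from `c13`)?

Reachable from c15: {c12, c15, c3, c5, c9}.
Reachable from c13: {c11, c12, c13, c5}.
In c15's history but not c13's: {c15, c3, c9} — 3 commits.

3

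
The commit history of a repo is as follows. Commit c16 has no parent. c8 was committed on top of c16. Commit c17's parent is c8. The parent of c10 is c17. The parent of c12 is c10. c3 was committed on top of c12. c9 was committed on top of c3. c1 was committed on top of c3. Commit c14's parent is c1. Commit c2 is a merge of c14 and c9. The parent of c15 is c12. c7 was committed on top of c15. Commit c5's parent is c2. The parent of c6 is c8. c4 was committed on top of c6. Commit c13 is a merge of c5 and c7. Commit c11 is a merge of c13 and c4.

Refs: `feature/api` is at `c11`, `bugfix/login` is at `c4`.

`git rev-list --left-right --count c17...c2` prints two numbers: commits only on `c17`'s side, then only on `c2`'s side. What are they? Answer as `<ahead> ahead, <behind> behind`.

Reachable from c17: {c16, c17, c8}.
Reachable from c2: {c1, c10, c12, c14, c16, c17, c2, c3, c8, c9}.
Only in c17's history (ahead): {} — 0.
Only in c2's history (behind): {c1, c10, c12, c14, c2, c3, c9} — 7.

0 ahead, 7 behind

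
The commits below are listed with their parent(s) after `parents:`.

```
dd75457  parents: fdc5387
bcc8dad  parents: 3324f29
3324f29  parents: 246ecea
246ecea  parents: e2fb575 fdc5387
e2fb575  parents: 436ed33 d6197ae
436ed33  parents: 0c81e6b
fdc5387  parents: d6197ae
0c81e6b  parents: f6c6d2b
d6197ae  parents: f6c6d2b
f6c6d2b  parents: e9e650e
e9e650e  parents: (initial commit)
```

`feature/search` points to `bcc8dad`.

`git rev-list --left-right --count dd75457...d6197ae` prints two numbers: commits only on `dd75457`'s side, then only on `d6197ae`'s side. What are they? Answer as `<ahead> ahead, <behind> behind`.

Reachable from dd75457: {d6197ae, dd75457, e9e650e, f6c6d2b, fdc5387}.
Reachable from d6197ae: {d6197ae, e9e650e, f6c6d2b}.
Only in dd75457's history (ahead): {dd75457, fdc5387} — 2.
Only in d6197ae's history (behind): {} — 0.

2 ahead, 0 behind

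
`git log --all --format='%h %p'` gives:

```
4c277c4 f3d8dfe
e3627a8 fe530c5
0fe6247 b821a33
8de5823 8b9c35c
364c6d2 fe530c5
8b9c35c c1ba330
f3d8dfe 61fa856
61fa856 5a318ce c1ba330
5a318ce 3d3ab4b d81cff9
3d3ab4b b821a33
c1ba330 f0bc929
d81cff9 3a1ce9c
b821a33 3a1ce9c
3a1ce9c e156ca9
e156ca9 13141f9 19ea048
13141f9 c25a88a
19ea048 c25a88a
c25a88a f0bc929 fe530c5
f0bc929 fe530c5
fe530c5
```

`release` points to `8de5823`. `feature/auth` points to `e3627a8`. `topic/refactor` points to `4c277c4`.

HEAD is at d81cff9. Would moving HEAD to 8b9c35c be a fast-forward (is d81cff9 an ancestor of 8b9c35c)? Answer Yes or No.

A fast-forward from d81cff9 to 8b9c35c is possible iff d81cff9 is an ancestor of 8b9c35c.
Ancestors of 8b9c35c: {8b9c35c, c1ba330, f0bc929, fe530c5}.
d81cff9 is not among them, so fast-forward is not possible.

No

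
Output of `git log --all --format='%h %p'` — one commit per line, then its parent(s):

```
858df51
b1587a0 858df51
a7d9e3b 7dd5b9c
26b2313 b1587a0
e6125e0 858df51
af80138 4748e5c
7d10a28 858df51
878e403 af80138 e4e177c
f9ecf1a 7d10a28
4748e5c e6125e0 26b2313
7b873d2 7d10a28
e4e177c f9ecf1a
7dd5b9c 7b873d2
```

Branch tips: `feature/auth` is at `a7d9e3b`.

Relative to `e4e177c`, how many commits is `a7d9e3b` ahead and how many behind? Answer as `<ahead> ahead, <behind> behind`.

Reachable from a7d9e3b: {7b873d2, 7d10a28, 7dd5b9c, 858df51, a7d9e3b}.
Reachable from e4e177c: {7d10a28, 858df51, e4e177c, f9ecf1a}.
Only in a7d9e3b's history (ahead): {7b873d2, 7dd5b9c, a7d9e3b} — 3.
Only in e4e177c's history (behind): {e4e177c, f9ecf1a} — 2.

3 ahead, 2 behind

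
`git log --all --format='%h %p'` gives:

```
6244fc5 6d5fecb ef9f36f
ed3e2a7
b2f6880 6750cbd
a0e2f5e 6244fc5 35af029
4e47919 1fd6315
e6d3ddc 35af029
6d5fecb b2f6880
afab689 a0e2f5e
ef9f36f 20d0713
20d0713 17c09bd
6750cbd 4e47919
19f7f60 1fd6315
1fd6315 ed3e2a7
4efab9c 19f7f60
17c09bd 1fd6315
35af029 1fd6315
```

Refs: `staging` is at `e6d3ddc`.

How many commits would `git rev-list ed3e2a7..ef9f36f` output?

4

Reachable from ef9f36f: {17c09bd, 1fd6315, 20d0713, ed3e2a7, ef9f36f}.
Reachable from ed3e2a7: {ed3e2a7}.
In ef9f36f's history but not ed3e2a7's: {17c09bd, 1fd6315, 20d0713, ef9f36f} — 4 commits.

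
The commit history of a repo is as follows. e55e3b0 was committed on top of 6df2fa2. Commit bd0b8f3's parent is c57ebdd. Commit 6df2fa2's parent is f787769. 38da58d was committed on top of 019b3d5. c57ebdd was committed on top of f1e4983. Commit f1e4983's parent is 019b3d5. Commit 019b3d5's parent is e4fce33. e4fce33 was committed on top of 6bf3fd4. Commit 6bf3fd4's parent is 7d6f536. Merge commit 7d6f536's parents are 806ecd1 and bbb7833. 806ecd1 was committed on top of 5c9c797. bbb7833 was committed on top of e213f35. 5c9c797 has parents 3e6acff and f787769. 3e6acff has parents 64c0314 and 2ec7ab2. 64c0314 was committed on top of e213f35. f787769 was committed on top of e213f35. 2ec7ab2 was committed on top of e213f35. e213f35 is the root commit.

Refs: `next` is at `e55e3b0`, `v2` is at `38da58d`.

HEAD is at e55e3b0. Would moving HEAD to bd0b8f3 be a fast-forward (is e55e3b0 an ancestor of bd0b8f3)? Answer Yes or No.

A fast-forward from e55e3b0 to bd0b8f3 is possible iff e55e3b0 is an ancestor of bd0b8f3.
Ancestors of bd0b8f3: {019b3d5, 2ec7ab2, 3e6acff, 5c9c797, 64c0314, 6bf3fd4, 7d6f536, 806ecd1, bbb7833, bd0b8f3, c57ebdd, e213f35, e4fce33, f1e4983, f787769}.
e55e3b0 is not among them, so fast-forward is not possible.

No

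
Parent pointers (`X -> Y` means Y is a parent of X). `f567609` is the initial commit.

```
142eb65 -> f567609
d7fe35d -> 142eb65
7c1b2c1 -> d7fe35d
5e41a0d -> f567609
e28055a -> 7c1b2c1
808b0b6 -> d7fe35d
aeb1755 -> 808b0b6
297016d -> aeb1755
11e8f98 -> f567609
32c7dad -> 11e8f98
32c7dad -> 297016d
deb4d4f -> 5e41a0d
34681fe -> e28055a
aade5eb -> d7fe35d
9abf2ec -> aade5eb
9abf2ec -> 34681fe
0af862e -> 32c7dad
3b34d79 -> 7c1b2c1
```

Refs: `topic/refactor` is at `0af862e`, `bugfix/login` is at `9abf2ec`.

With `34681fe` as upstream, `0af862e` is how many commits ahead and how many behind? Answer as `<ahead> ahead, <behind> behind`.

6 ahead, 3 behind

Reachable from 0af862e: {0af862e, 11e8f98, 142eb65, 297016d, 32c7dad, 808b0b6, aeb1755, d7fe35d, f567609}.
Reachable from 34681fe: {142eb65, 34681fe, 7c1b2c1, d7fe35d, e28055a, f567609}.
Only in 0af862e's history (ahead): {0af862e, 11e8f98, 297016d, 32c7dad, 808b0b6, aeb1755} — 6.
Only in 34681fe's history (behind): {34681fe, 7c1b2c1, e28055a} — 3.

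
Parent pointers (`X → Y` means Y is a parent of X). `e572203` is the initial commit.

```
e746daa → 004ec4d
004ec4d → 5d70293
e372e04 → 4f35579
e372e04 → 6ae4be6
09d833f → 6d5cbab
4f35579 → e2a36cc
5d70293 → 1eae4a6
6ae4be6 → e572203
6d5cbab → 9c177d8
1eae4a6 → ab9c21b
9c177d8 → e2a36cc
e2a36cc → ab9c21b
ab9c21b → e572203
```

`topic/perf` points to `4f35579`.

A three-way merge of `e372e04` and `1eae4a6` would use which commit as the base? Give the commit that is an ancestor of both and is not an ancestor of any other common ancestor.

ab9c21b

Ancestors of e372e04: {4f35579, 6ae4be6, ab9c21b, e2a36cc, e372e04, e572203}.
Ancestors of 1eae4a6: {1eae4a6, ab9c21b, e572203}.
Common ancestors: {ab9c21b, e572203}.
Among these, ab9c21b is not an ancestor of any other common ancestor — it is the merge base.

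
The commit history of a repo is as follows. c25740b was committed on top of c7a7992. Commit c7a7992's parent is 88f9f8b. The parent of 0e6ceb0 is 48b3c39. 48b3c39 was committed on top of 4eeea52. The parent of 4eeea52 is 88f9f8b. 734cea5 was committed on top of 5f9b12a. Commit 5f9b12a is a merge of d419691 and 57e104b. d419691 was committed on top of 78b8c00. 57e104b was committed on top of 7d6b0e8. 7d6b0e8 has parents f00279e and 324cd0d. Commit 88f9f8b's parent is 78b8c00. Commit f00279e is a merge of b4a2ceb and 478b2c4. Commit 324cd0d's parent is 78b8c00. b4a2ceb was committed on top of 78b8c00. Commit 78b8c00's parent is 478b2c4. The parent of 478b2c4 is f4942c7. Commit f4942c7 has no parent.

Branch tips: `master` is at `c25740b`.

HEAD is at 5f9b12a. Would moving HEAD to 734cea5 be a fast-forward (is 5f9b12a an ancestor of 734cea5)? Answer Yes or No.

A fast-forward from 5f9b12a to 734cea5 is possible iff 5f9b12a is an ancestor of 734cea5.
Ancestors of 734cea5: {324cd0d, 478b2c4, 57e104b, 5f9b12a, 734cea5, 78b8c00, 7d6b0e8, b4a2ceb, d419691, f00279e, f4942c7}.
5f9b12a is among them, so fast-forward is possible.

Yes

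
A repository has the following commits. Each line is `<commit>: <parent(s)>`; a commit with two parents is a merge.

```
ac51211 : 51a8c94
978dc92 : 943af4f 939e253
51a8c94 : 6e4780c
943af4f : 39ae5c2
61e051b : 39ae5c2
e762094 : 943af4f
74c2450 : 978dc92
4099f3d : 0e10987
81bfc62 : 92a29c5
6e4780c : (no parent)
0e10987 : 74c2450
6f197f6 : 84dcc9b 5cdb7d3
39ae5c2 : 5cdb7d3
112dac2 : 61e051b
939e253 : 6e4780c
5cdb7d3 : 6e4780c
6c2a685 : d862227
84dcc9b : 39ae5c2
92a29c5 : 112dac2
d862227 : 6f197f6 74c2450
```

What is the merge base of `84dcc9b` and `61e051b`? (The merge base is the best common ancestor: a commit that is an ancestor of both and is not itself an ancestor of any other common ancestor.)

39ae5c2

Ancestors of 84dcc9b: {39ae5c2, 5cdb7d3, 6e4780c, 84dcc9b}.
Ancestors of 61e051b: {39ae5c2, 5cdb7d3, 61e051b, 6e4780c}.
Common ancestors: {39ae5c2, 5cdb7d3, 6e4780c}.
Among these, 39ae5c2 is not an ancestor of any other common ancestor — it is the merge base.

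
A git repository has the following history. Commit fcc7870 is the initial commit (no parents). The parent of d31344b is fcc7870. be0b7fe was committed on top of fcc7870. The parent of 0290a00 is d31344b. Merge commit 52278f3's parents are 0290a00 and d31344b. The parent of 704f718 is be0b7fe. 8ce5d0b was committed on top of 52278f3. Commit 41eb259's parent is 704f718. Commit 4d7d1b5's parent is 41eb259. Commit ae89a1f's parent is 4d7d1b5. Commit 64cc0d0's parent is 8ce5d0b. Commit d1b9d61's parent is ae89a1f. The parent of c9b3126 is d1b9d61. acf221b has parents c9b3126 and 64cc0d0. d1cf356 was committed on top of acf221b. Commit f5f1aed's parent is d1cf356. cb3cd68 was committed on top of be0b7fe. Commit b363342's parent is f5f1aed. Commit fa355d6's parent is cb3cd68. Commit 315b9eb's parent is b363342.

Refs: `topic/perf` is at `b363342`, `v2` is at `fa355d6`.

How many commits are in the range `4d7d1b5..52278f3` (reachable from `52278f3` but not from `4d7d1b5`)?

Reachable from 52278f3: {0290a00, 52278f3, d31344b, fcc7870}.
Reachable from 4d7d1b5: {41eb259, 4d7d1b5, 704f718, be0b7fe, fcc7870}.
In 52278f3's history but not 4d7d1b5's: {0290a00, 52278f3, d31344b} — 3 commits.

3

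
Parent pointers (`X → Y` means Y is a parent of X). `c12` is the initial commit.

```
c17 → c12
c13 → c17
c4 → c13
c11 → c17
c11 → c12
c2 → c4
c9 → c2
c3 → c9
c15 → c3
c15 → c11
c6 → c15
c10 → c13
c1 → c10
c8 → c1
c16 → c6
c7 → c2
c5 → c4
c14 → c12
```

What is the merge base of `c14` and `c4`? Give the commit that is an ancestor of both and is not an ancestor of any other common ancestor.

Ancestors of c14: {c12, c14}.
Ancestors of c4: {c12, c13, c17, c4}.
Common ancestors: {c12}.
The only common ancestor is c12, so it is the merge base.

c12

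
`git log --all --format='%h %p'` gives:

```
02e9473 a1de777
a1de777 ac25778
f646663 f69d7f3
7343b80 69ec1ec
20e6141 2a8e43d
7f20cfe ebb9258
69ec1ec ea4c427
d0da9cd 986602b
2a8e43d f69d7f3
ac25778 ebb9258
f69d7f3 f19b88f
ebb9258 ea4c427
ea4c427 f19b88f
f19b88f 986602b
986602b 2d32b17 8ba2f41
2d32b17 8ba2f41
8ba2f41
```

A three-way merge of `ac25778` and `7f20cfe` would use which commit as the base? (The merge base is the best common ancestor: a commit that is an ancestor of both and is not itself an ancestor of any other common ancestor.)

Ancestors of ac25778: {2d32b17, 8ba2f41, 986602b, ac25778, ea4c427, ebb9258, f19b88f}.
Ancestors of 7f20cfe: {2d32b17, 7f20cfe, 8ba2f41, 986602b, ea4c427, ebb9258, f19b88f}.
Common ancestors: {2d32b17, 8ba2f41, 986602b, ea4c427, ebb9258, f19b88f}.
Among these, ebb9258 is not an ancestor of any other common ancestor — it is the merge base.

ebb9258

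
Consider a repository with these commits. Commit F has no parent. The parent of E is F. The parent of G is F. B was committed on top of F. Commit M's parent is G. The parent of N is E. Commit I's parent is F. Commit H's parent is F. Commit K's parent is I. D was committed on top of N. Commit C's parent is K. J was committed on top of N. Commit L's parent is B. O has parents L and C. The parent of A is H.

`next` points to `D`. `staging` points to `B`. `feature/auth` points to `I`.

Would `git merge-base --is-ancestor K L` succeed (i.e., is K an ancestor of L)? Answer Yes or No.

Ancestors of L: {B, F, L}.
K is not in that set, so it is not an ancestor of L.

No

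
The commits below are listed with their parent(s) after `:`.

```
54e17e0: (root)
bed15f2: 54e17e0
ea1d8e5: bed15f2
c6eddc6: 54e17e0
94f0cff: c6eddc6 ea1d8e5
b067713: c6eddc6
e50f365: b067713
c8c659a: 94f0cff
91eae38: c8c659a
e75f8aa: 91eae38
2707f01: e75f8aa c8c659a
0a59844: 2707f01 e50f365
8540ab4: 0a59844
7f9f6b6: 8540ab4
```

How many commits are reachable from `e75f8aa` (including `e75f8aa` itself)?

Walking parent pointers from e75f8aa: reachable set = {54e17e0, 91eae38, 94f0cff, bed15f2, c6eddc6, c8c659a, e75f8aa, ea1d8e5}.
That is 8 commits.

8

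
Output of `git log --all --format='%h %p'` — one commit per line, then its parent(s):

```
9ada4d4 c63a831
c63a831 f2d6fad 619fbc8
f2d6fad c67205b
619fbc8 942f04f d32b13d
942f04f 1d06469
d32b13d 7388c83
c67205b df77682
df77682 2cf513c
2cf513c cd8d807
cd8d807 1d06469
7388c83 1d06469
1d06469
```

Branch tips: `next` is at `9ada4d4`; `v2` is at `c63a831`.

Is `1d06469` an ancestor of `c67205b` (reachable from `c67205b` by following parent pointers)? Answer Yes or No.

Yes

Ancestors of c67205b (commits reachable by following parents): {1d06469, 2cf513c, c67205b, cd8d807, df77682}.
1d06469 is in that set, so it is an ancestor of c67205b.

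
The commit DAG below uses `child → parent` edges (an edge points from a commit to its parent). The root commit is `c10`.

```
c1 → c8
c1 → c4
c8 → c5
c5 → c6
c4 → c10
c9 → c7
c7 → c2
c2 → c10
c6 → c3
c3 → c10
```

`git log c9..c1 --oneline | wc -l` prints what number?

6

Reachable from c1: {c1, c10, c3, c4, c5, c6, c8}.
Reachable from c9: {c10, c2, c7, c9}.
In c1's history but not c9's: {c1, c3, c4, c5, c6, c8} — 6 commits.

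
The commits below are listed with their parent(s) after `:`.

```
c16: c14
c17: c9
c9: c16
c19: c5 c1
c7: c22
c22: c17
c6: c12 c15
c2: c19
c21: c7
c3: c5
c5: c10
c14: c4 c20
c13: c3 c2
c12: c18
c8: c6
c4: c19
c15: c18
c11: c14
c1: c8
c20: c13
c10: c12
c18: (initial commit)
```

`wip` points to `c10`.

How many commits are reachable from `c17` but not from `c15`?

Reachable from c17: {c1, c10, c12, c13, c14, c15, c16, c17, c18, c19, c2, c20, c3, c4, c5, c6, c8, c9}.
Reachable from c15: {c15, c18}.
In c17's history but not c15's: {c1, c10, c12, c13, c14, c16, c17, c19, c2, c20, c3, c4, c5, c6, c8, c9} — 16 commits.

16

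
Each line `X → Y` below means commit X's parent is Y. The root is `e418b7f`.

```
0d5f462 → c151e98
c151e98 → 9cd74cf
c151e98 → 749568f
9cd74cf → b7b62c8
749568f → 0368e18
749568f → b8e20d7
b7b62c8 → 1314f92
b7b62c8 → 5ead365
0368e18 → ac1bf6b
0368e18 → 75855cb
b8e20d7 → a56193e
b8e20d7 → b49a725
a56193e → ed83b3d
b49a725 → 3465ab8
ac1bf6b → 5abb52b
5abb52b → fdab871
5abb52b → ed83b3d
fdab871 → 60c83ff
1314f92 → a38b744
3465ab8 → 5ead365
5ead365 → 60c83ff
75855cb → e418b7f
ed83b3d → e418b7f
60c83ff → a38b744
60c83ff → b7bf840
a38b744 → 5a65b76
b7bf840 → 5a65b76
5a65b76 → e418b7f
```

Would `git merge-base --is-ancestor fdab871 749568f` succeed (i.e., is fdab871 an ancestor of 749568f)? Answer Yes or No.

Yes

Ancestors of 749568f (commits reachable by following parents): {0368e18, 3465ab8, 5a65b76, 5abb52b, 5ead365, 60c83ff, 749568f, 75855cb, a38b744, a56193e, ac1bf6b, b49a725, b7bf840, b8e20d7, e418b7f, ed83b3d, fdab871}.
fdab871 is in that set, so it is an ancestor of 749568f.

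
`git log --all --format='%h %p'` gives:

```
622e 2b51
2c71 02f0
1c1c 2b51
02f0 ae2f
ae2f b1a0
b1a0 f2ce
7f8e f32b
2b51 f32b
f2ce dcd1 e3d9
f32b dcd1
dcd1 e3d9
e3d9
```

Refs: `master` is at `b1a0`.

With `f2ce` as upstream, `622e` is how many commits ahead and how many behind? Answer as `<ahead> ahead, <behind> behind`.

3 ahead, 1 behind

Reachable from 622e: {2b51, 622e, dcd1, e3d9, f32b}.
Reachable from f2ce: {dcd1, e3d9, f2ce}.
Only in 622e's history (ahead): {2b51, 622e, f32b} — 3.
Only in f2ce's history (behind): {f2ce} — 1.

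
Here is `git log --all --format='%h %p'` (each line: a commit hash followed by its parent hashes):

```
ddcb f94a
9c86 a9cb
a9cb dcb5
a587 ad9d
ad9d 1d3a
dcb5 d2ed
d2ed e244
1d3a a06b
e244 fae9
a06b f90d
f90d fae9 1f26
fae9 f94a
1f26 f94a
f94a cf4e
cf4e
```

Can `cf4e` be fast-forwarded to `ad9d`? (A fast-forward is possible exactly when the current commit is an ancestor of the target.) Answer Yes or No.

A fast-forward from cf4e to ad9d is possible iff cf4e is an ancestor of ad9d.
Ancestors of ad9d: {1d3a, 1f26, a06b, ad9d, cf4e, f90d, f94a, fae9}.
cf4e is among them, so fast-forward is possible.

Yes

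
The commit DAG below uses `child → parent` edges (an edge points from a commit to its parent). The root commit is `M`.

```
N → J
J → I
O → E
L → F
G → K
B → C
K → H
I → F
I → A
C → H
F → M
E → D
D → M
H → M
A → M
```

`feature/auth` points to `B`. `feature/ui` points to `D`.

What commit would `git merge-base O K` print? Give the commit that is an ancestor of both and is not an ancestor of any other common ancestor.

M

Ancestors of O: {D, E, M, O}.
Ancestors of K: {H, K, M}.
Common ancestors: {M}.
The only common ancestor is M, so it is the merge base.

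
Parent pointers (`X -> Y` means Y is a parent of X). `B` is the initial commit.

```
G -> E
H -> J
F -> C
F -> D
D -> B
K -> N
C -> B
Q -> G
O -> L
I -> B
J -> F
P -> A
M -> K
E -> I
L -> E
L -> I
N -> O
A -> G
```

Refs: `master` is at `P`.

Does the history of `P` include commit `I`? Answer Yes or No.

Yes

Ancestors of P (commits reachable by following parents): {A, B, E, G, I, P}.
I is in that set, so it is an ancestor of P.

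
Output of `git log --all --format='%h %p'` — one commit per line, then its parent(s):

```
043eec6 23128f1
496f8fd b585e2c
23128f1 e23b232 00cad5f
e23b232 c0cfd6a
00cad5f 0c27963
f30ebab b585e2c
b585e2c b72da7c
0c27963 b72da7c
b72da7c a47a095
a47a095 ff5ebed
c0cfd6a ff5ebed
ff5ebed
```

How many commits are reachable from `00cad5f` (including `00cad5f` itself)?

Walking parent pointers from 00cad5f: reachable set = {00cad5f, 0c27963, a47a095, b72da7c, ff5ebed}.
That is 5 commits.

5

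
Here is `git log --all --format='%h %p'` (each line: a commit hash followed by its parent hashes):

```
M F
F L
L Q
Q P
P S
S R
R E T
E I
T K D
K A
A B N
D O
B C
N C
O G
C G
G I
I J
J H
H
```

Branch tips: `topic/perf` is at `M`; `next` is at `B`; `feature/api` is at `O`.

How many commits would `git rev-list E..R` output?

10

Reachable from R: {A, B, C, D, E, G, H, I, J, K, N, O, R, T}.
Reachable from E: {E, H, I, J}.
In R's history but not E's: {A, B, C, D, G, K, N, O, R, T} — 10 commits.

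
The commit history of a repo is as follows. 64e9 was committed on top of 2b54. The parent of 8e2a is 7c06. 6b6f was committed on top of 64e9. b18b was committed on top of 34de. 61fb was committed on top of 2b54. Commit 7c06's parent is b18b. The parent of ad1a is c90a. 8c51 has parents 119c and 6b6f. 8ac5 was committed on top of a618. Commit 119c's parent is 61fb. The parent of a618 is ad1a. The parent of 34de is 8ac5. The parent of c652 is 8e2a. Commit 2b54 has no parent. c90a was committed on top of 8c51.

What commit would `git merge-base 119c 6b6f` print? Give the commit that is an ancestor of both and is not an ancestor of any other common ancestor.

2b54

Ancestors of 119c: {119c, 2b54, 61fb}.
Ancestors of 6b6f: {2b54, 64e9, 6b6f}.
Common ancestors: {2b54}.
The only common ancestor is 2b54, so it is the merge base.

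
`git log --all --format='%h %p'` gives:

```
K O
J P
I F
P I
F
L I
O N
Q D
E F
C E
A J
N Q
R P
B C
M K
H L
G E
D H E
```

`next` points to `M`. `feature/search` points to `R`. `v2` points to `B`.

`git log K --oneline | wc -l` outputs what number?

10

Walking parent pointers from K: reachable set = {D, E, F, H, I, K, L, N, O, Q}.
That is 10 commits.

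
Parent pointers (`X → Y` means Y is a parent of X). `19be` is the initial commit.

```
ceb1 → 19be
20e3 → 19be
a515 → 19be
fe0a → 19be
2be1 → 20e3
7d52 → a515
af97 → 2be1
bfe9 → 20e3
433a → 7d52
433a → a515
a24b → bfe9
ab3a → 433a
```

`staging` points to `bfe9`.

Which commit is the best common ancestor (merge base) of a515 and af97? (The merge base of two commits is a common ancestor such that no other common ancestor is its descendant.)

19be

Ancestors of a515: {19be, a515}.
Ancestors of af97: {19be, 20e3, 2be1, af97}.
Common ancestors: {19be}.
The only common ancestor is 19be, so it is the merge base.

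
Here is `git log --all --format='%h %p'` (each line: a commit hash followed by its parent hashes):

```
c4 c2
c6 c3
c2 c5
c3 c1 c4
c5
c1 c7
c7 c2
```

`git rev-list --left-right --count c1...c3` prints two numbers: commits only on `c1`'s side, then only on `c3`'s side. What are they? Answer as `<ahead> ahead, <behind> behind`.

Reachable from c1: {c1, c2, c5, c7}.
Reachable from c3: {c1, c2, c3, c4, c5, c7}.
Only in c1's history (ahead): {} — 0.
Only in c3's history (behind): {c3, c4} — 2.

0 ahead, 2 behind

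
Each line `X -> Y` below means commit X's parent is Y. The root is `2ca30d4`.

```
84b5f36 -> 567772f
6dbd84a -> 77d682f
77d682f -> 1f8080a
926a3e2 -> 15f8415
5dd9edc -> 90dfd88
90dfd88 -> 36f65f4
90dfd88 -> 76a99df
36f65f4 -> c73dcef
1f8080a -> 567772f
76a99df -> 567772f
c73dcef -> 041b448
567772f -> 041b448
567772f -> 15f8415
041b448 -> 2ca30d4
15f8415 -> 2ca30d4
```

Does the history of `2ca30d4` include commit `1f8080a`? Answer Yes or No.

No

Ancestors of 2ca30d4: {2ca30d4}.
1f8080a is not in that set, so it is not an ancestor of 2ca30d4.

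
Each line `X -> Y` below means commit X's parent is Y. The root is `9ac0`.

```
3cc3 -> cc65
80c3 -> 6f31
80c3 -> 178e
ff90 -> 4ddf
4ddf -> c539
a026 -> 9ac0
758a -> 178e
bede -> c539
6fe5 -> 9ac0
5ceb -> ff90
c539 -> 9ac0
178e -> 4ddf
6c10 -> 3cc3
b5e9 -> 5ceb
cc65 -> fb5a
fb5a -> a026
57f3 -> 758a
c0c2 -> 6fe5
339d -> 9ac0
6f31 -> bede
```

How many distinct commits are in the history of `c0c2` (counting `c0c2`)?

3

Walking parent pointers from c0c2: reachable set = {6fe5, 9ac0, c0c2}.
That is 3 commits.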